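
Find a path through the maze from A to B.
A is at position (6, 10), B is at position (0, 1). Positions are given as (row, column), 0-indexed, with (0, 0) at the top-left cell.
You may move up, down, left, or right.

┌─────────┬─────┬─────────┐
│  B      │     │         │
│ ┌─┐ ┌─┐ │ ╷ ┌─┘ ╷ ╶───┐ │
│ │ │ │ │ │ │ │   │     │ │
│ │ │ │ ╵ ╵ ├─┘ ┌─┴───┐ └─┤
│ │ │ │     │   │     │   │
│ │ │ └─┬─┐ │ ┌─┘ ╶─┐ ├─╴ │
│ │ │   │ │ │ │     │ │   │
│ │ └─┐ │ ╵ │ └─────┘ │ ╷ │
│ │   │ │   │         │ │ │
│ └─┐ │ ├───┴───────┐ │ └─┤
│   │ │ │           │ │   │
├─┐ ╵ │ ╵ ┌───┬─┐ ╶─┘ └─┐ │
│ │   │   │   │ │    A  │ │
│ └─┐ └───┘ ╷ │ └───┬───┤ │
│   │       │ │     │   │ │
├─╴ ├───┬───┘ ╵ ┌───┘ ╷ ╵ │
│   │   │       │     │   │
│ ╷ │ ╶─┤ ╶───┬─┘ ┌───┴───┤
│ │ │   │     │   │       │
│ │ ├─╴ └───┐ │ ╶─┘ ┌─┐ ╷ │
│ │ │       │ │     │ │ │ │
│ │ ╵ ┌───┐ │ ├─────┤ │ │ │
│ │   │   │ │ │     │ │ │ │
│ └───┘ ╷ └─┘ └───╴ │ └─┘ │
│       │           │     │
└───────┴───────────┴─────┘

Finding the shortest path from (6, 10) to (0, 1):
Path length: 17 steps
Directions: left → left → up → left → left → left → left → down → left → up → up → up → left → up → up → up → left

Solution:

┌─────────┬─────┬─────────┐
│  B ↰    │     │         │
│ ┌─┐ ┌─┐ │ ╷ ┌─┘ ╷ ╶───┐ │
│ │ │↑│ │ │ │ │   │     │ │
│ │ │ │ ╵ ╵ ├─┘ ┌─┴───┐ └─┤
│ │ │↑│     │   │     │   │
│ │ │ └─┬─┐ │ ┌─┘ ╶─┐ ├─╴ │
│ │ │↑ ↰│ │ │ │     │ │   │
│ │ └─┐ │ ╵ │ └─────┘ │ ╷ │
│ │   │↑│   │         │ │ │
│ └─┐ │ ├───┴───────┐ │ └─┤
│   │ │↑│↓ ← ← ← ↰  │ │   │
├─┐ ╵ │ ╵ ┌───┬─┐ ╶─┘ └─┐ │
│ │   │↑ ↲│   │ │↑ ← A  │ │
│ └─┐ └───┘ ╷ │ └───┬───┤ │
│   │       │ │     │   │ │
├─╴ ├───┬───┘ ╵ ┌───┘ ╷ ╵ │
│   │   │       │     │   │
│ ╷ │ ╶─┤ ╶───┬─┘ ┌───┴───┤
│ │ │   │     │   │       │
│ │ ├─╴ └───┐ │ ╶─┘ ┌─┐ ╷ │
│ │ │       │ │     │ │ │ │
│ │ ╵ ┌───┐ │ ├─────┤ │ │ │
│ │   │   │ │ │     │ │ │ │
│ └───┘ ╷ └─┘ └───╴ │ └─┘ │
│       │           │     │
└───────┴───────────┴─────┘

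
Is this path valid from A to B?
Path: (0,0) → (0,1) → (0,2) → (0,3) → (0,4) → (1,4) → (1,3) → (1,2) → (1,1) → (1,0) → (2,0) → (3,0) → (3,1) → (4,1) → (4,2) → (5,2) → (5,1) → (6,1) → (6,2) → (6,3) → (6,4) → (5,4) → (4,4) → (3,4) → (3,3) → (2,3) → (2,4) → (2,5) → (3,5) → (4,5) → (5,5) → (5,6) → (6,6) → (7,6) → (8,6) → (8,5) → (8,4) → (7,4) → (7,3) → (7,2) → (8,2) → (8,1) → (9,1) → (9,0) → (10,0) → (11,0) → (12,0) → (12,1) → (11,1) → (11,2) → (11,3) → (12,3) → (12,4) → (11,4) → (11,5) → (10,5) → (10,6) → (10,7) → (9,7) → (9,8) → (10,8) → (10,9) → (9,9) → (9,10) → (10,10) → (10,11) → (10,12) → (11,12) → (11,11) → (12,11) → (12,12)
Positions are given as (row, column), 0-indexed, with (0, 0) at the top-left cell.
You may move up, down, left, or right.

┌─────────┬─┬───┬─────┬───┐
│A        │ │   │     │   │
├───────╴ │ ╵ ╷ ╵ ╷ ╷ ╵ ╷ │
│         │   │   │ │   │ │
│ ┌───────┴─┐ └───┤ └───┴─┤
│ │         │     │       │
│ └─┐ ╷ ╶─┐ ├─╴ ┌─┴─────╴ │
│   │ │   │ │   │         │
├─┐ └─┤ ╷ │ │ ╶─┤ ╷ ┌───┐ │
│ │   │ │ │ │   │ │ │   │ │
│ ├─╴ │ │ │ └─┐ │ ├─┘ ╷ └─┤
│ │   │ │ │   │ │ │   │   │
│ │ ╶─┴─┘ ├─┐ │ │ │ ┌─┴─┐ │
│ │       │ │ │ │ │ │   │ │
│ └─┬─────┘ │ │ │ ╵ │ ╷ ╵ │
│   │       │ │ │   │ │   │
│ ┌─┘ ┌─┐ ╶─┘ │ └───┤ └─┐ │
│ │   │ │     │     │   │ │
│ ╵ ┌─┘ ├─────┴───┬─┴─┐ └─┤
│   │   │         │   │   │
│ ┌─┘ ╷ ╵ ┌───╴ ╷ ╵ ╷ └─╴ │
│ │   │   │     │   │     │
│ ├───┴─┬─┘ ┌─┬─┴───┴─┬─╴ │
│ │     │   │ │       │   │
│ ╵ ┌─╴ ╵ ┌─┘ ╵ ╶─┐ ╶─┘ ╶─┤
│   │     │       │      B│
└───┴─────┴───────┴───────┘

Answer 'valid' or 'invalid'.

Checking path validity:
Result: All consecutive moves are passable.

valid

Correct solution:

┌─────────┬─┬───┬─────┬───┐
│A → → → ↓│ │   │     │   │
├───────╴ │ ╵ ╷ ╵ ╷ ╷ ╵ ╷ │
│↓ ← ← ← ↲│   │   │ │   │ │
│ ┌───────┴─┐ └───┤ └───┴─┤
│↓│    ↱ → ↓│     │       │
│ └─┐ ╷ ╶─┐ ├─╴ ┌─┴─────╴ │
│↳ ↓│ │↑ ↰│↓│   │         │
├─┐ └─┤ ╷ │ │ ╶─┤ ╷ ┌───┐ │
│ │↳ ↓│ │↑│↓│   │ │ │   │ │
│ ├─╴ │ │ │ └─┐ │ ├─┘ ╷ └─┤
│ │↓ ↲│ │↑│↳ ↓│ │ │   │   │
│ │ ╶─┴─┘ ├─┐ │ │ │ ┌─┴─┐ │
│ │↳ → → ↑│ │↓│ │ │ │   │ │
│ └─┬─────┘ │ │ │ ╵ │ ╷ ╵ │
│   │↓ ← ↰  │↓│ │   │ │   │
│ ┌─┘ ┌─┐ ╶─┘ │ └───┤ └─┐ │
│ │↓ ↲│ │↑ ← ↲│     │   │ │
│ ╵ ┌─┘ ├─────┴───┬─┴─┐ └─┤
│↓ ↲│   │      ↱ ↓│↱ ↓│   │
│ ┌─┘ ╷ ╵ ┌───╴ ╷ ╵ ╷ └─╴ │
│↓│   │   │↱ → ↑│↳ ↑│↳ → ↓│
│ ├───┴─┬─┘ ┌─┬─┴───┴─┬─╴ │
│↓│↱ → ↓│↱ ↑│ │       │↓ ↲│
│ ╵ ┌─╴ ╵ ┌─┘ ╵ ╶─┐ ╶─┘ ╶─┤
│↳ ↑│  ↳ ↑│       │    ↳ B│
└───┴─────┴───────┴───────┘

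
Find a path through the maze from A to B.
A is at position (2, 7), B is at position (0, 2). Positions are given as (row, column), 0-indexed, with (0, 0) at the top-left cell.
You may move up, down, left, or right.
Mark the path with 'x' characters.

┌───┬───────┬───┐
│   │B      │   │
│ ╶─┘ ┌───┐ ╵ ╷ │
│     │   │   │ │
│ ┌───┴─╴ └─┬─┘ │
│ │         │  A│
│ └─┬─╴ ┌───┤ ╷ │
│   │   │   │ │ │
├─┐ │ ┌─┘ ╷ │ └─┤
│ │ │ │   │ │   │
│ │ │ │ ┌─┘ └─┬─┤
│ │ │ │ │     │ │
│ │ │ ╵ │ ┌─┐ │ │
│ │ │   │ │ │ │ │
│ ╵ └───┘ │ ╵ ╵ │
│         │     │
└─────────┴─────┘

Finding the shortest path from (2, 7) to (0, 2):
Path length: 9 steps
Directions: up → up → left → down → left → up → left → left → left

Solution:

┌───┬───────┬───┐
│   │B x x x│x x│
│ ╶─┘ ┌───┐ ╵ ╷ │
│     │   │x x│x│
│ ┌───┴─╴ └─┬─┘ │
│ │         │  A│
│ └─┬─╴ ┌───┤ ╷ │
│   │   │   │ │ │
├─┐ │ ┌─┘ ╷ │ └─┤
│ │ │ │   │ │   │
│ │ │ │ ┌─┘ └─┬─┤
│ │ │ │ │     │ │
│ │ │ ╵ │ ┌─┐ │ │
│ │ │   │ │ │ │ │
│ ╵ └───┘ │ ╵ ╵ │
│         │     │
└─────────┴─────┘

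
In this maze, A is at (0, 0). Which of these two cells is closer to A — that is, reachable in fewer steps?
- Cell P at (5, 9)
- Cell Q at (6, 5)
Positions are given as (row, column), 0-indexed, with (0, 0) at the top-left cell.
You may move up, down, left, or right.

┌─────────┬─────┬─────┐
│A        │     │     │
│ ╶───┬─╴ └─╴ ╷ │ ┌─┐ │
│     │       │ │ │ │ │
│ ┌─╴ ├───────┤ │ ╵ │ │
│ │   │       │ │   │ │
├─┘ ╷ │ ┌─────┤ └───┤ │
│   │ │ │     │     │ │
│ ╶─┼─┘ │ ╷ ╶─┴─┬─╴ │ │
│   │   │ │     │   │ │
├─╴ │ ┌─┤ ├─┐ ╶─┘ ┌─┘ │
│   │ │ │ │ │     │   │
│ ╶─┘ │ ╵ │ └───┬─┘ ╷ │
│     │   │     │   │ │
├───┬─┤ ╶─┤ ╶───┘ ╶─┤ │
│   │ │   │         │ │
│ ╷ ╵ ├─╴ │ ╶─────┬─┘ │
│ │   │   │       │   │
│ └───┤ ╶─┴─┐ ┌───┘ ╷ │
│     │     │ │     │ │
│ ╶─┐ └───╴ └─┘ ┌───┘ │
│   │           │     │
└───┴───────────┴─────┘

Shortest path A → P at (5, 9): 46 steps
Shortest path A → Q at (6, 5): 53 steps

P is closer (46 steps vs 53 steps).

Path to P:

┌─────────┬─────┬─────┐
│A → → → ↓│  ↱ ↓│     │
│ ╶───┬─╴ └─╴ ╷ │ ┌─┐ │
│     │  ↳ → ↑│↓│ │ │ │
│ ┌─╴ ├───────┤ │ ╵ │ │
│ │   │       │↓│   │ │
├─┘ ╷ │ ┌─────┤ └───┤ │
│   │ │ │↓ ↰  │↳ → ↓│ │
│ ╶─┼─┘ │ ╷ ╶─┴─┬─╴ │ │
│   │   │↓│↑ ↰  │↓ ↲│ │
├─╴ │ ┌─┤ ├─┐ ╶─┘ ┌─┘ │
│   │ │ │↓│ │↑ ← ↲│P ↰│
│ ╶─┘ │ ╵ │ └───┬─┘ ╷ │
│     │↓ ↲│     │   │↑│
├───┬─┤ ╶─┤ ╶───┘ ╶─┤ │
│   │ │↳ ↓│         │↑│
│ ╷ ╵ ├─╴ │ ╶─────┬─┘ │
│ │   │↓ ↲│       │↱ ↑│
│ └───┤ ╶─┴─┐ ┌───┘ ╷ │
│     │↳ → ↓│ │↱ → ↑│ │
│ ╶─┐ └───╴ └─┘ ┌───┘ │
│   │      ↳ → ↑│     │
└───┴───────────┴─────┘

Path to Q:

┌─────────┬─────┬─────┐
│A → → → ↓│  ↱ ↓│     │
│ ╶───┬─╴ └─╴ ╷ │ ┌─┐ │
│     │  ↳ → ↑│↓│ │ │ │
│ ┌─╴ ├───────┤ │ ╵ │ │
│ │   │       │↓│   │ │
├─┘ ╷ │ ┌─────┤ └───┤ │
│   │ │ │↓ ↰  │↳ → ↓│ │
│ ╶─┼─┘ │ ╷ ╶─┴─┬─╴ │ │
│   │   │↓│↑ ↰  │↓ ↲│ │
├─╴ │ ┌─┤ ├─┐ ╶─┘ ┌─┘ │
│   │ │ │↓│ │↑ ← ↲│↓ ↰│
│ ╶─┘ │ ╵ │ └───┬─┘ ╷ │
│     │↓ ↲│Q    │↓ ↲│↑│
├───┬─┤ ╶─┤ ╶───┘ ╶─┤ │
│   │ │↳ ↓│↑ ← ← ↲  │↑│
│ ╷ ╵ ├─╴ │ ╶─────┬─┘ │
│ │   │↓ ↲│       │↱ ↑│
│ └───┤ ╶─┴─┐ ┌───┘ ╷ │
│     │↳ → ↓│ │↱ → ↑│ │
│ ╶─┐ └───╴ └─┘ ┌───┘ │
│   │      ↳ → ↑│     │
└───┴───────────┴─────┘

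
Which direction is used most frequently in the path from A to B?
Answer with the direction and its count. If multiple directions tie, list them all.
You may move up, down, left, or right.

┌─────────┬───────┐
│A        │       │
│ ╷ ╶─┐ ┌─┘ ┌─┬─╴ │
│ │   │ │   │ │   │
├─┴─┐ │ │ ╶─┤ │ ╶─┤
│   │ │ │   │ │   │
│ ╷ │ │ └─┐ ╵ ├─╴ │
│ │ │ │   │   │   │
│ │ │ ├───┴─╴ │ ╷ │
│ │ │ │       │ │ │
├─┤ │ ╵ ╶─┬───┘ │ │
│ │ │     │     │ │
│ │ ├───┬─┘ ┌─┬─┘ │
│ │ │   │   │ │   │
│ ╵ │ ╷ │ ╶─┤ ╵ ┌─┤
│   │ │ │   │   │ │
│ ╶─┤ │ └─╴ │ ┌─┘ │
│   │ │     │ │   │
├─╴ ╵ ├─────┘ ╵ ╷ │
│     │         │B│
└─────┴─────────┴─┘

Directions: right, down, right, down, down, down, down, right, up, right, right, right, up, left, up, left, up, right, up, right, right, right, down, left, down, right, down, down, down, down, left, down, left, down, down, right, up, right, down
Counts: {'right': 13, 'down': 15, 'up': 6, 'left': 5}
Most common: down (15 times)

Solution:

┌─────────┬───────┐
│A ↓      │↱ → → ↓│
│ ╷ ╶─┐ ┌─┘ ┌─┬─╴ │
│ │↳ ↓│ │↱ ↑│ │↓ ↲│
├─┴─┐ │ │ ╶─┤ │ ╶─┤
│   │↓│ │↑ ↰│ │↳ ↓│
│ ╷ │ │ └─┐ ╵ ├─╴ │
│ │ │↓│   │↑ ↰│  ↓│
│ │ │ ├───┴─╴ │ ╷ │
│ │ │↓│↱ → → ↑│ │↓│
├─┤ │ ╵ ╶─┬───┘ │ │
│ │ │↳ ↑  │     │↓│
│ │ ├───┬─┘ ┌─┬─┘ │
│ │ │   │   │ │↓ ↲│
│ ╵ │ ╷ │ ╶─┤ ╵ ┌─┤
│   │ │ │   │↓ ↲│ │
│ ╶─┤ │ └─╴ │ ┌─┘ │
│   │ │     │↓│↱ ↓│
├─╴ ╵ ├─────┘ ╵ ╷ │
│     │      ↳ ↑│B│
└─────┴─────────┴─┘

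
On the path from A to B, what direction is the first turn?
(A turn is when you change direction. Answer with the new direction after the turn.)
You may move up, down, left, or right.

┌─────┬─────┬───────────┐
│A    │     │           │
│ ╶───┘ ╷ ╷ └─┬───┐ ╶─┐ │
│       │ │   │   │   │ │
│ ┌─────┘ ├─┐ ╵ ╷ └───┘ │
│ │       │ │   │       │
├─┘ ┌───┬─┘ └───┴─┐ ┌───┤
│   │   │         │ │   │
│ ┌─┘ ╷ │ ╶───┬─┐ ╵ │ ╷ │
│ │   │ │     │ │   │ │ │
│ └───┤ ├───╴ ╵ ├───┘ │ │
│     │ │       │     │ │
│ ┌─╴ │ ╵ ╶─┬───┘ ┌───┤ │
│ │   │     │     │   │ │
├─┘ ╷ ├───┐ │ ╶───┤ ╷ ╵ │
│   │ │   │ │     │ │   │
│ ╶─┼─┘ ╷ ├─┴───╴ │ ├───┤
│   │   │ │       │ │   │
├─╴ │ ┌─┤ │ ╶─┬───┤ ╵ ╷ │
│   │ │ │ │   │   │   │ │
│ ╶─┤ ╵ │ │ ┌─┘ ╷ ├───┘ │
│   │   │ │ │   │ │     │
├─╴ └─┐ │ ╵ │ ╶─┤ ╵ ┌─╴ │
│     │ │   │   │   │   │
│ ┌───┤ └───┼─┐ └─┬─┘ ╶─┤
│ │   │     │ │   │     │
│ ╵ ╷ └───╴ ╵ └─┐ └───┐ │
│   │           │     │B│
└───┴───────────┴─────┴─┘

Directions: down, right, right, right, up, right, down, down, left, left, left, down, left, down, down, right, right, down, left, down, left, down, right, down, left, down, right, down, left, down, down, right, up, right, down, right, right, right, up, left, left, up, up, left, up, up, right, up, right, down, down, down, down, right, up, up, up, right, right, right, up, left, left, up, right, right, up, right, right, up, up, right, down, down, down, down, left, up, left, down, down, down, right, up, right, down, down, down, left, down, right, down
First turn direction: right

Solution:

┌─────┬─────┬───────────┐
│A    │↱ ↓  │           │
│ ╶───┘ ╷ ╷ └─┬───┐ ╶─┐ │
│↳ → → ↑│↓│   │   │   │ │
│ ┌─────┘ ├─┐ ╵ ╷ └───┘ │
│ │↓ ← ← ↲│ │   │       │
├─┘ ┌───┬─┘ └───┴─┐ ┌───┤
│↓ ↲│   │         │ │↱ ↓│
│ ┌─┘ ╷ │ ╶───┬─┐ ╵ │ ╷ │
│↓│   │ │     │ │   │↑│↓│
│ └───┤ ├───╴ ╵ ├───┘ │ │
│↳ → ↓│ │       │↱ → ↑│↓│
│ ┌─╴ │ ╵ ╶─┬───┘ ┌───┤ │
│ │↓ ↲│     │↱ → ↑│↓ ↰│↓│
├─┘ ╷ ├───┐ │ ╶───┤ ╷ ╵ │
│↓ ↲│ │↱ ↓│ │↑ ← ↰│↓│↑ ↲│
│ ╶─┼─┘ ╷ ├─┴───╴ │ ├───┤
│↳ ↓│↱ ↑│↓│↱ → → ↑│↓│↱ ↓│
├─╴ │ ┌─┤ │ ╶─┬───┤ ╵ ╷ │
│↓ ↲│↑│ │↓│↑  │   │↳ ↑│↓│
│ ╶─┤ ╵ │ │ ┌─┘ ╷ ├───┘ │
│↳ ↓│↑ ↰│↓│↑│   │ │    ↓│
├─╴ └─┐ │ ╵ │ ╶─┤ ╵ ┌─╴ │
│↓ ↲  │↑│↳ ↑│   │   │↓ ↲│
│ ┌───┤ └───┼─┐ └─┬─┘ ╶─┤
│↓│↱ ↓│↑ ← ↰│ │   │  ↳ ↓│
│ ╵ ╷ └───╴ ╵ └─┐ └───┐ │
│↳ ↑│↳ → → ↑    │     │B│
└───┴───────────┴─────┴─┘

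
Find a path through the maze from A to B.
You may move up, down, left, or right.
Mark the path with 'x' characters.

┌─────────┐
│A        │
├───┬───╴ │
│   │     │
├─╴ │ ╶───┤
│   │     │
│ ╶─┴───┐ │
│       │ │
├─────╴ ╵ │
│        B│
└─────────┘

Finding the shortest path through the maze:
Path length: 12 steps
Directions: right → right → right → right → down → left → left → down → right → right → down → down

Solution:

┌─────────┐
│A x x x x│
├───┬───╴ │
│   │x x x│
├─╴ │ ╶───┤
│   │x x x│
│ ╶─┴───┐ │
│       │x│
├─────╴ ╵ │
│        B│
└─────────┘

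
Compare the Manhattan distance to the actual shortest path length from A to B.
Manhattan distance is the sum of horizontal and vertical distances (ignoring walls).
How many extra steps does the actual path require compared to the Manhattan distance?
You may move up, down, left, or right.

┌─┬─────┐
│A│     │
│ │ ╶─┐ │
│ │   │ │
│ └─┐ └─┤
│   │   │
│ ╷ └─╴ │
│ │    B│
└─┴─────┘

Manhattan distance: |3 - 0| + |3 - 0| = 6
Actual path length: 6
Extra steps: 6 - 6 = 0

Solution:

┌─┬─────┐
│A│     │
│ │ ╶─┐ │
│↓│   │ │
│ └─┐ └─┤
│↳ ↓│   │
│ ╷ └─╴ │
│ │↳ → B│
└─┴─────┘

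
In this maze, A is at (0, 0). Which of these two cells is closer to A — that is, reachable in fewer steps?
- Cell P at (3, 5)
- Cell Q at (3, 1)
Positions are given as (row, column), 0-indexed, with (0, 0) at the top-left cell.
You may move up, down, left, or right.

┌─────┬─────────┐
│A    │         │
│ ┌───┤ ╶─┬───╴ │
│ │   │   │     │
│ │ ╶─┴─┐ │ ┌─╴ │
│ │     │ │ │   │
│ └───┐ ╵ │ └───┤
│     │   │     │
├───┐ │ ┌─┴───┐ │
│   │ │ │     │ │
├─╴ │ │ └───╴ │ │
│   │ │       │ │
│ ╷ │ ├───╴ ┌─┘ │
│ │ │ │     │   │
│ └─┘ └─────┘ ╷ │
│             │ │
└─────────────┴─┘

Shortest path A → P at (3, 5): 20 steps
Shortest path A → Q at (3, 1): 4 steps

Q is closer (4 steps vs 20 steps).

Path to P:

┌─────┬─────────┐
│A    │         │
│ ┌───┤ ╶─┬───╴ │
│↓│   │   │     │
│ │ ╶─┴─┐ │ ┌─╴ │
│↓│     │ │ │   │
│ └───┐ ╵ │ └───┤
│↳ → ↓│   │P ← ↰│
├───┐ │ ┌─┴───┐ │
│   │↓│ │     │↑│
├─╴ │ │ └───╴ │ │
│   │↓│       │↑│
│ ╷ │ ├───╴ ┌─┘ │
│ │ │↓│     │↱ ↑│
│ └─┘ └─────┘ ╷ │
│    ↳ → → → ↑│ │
└─────────────┴─┘

Path to Q:

┌─────┬─────────┐
│A    │         │
│ ┌───┤ ╶─┬───╴ │
│↓│   │   │     │
│ │ ╶─┴─┐ │ ┌─╴ │
│↓│     │ │ │   │
│ └───┐ ╵ │ └───┤
│↳ Q  │   │     │
├───┐ │ ┌─┴───┐ │
│   │ │ │     │ │
├─╴ │ │ └───╴ │ │
│   │ │       │ │
│ ╷ │ ├───╴ ┌─┘ │
│ │ │ │     │   │
│ └─┘ └─────┘ ╷ │
│             │ │
└─────────────┴─┘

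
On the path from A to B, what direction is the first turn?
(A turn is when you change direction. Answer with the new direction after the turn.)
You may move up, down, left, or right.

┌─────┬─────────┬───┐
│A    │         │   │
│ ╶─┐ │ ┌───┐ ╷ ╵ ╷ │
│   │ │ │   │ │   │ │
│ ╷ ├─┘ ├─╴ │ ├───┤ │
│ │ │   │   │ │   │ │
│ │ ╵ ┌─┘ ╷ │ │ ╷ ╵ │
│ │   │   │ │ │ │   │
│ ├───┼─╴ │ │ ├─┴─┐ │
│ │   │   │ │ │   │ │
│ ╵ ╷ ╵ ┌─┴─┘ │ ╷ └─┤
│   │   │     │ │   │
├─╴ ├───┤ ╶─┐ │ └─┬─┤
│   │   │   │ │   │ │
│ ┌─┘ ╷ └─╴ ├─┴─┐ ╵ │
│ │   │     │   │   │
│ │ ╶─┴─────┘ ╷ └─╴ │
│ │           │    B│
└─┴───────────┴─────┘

Directions: down, right, down, down, right, up, right, up, up, right, right, right, down, down, down, down, down, left, left, down, right, down, left, left, up, left, down, left, down, right, right, right, right, right, up, right, down, right, right
First turn direction: right

Solution:

┌─────┬─────────┬───┐
│A    │↱ → → ↓  │   │
│ ╶─┐ │ ┌───┐ ╷ ╵ ╷ │
│↳ ↓│ │↑│   │↓│   │ │
│ ╷ ├─┘ ├─╴ │ ├───┤ │
│ │↓│↱ ↑│   │↓│   │ │
│ │ ╵ ┌─┘ ╷ │ │ ╷ ╵ │
│ │↳ ↑│   │ │↓│ │   │
│ ├───┼─╴ │ │ ├─┴─┐ │
│ │   │   │ │↓│   │ │
│ ╵ ╷ ╵ ┌─┴─┘ │ ╷ └─┤
│   │   │↓ ← ↲│ │   │
├─╴ ├───┤ ╶─┐ │ └─┬─┤
│   │↓ ↰│↳ ↓│ │   │ │
│ ┌─┘ ╷ └─╴ ├─┴─┐ ╵ │
│ │↓ ↲│↑ ← ↲│↱ ↓│   │
│ │ ╶─┴─────┘ ╷ └─╴ │
│ │↳ → → → → ↑│↳ → B│
└─┴───────────┴─────┘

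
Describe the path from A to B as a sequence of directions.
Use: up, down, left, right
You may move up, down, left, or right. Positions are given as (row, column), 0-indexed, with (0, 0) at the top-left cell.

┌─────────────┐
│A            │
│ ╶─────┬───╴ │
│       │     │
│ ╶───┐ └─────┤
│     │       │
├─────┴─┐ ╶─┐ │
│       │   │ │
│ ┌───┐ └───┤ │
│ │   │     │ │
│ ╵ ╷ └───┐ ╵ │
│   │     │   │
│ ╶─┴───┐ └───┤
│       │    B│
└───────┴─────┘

Finding the path and converting it to directions:
Path through cells: (0,0) → (1,0) → (1,1) → (1,2) → (1,3) → (2,3) → (2,4) → (2,5) → (2,6) → (3,6) → (4,6) → (5,6) → (5,5) → (4,5) → (4,4) → (4,3) → (3,3) → (3,2) → (3,1) → (3,0) → (4,0) → (5,0) → (5,1) → (4,1) → (4,2) → (5,2) → (5,3) → (5,4) → (6,4) → (6,5) → (6,6)
Directions: down, right, right, right, down, right, right, right, down, down, down, left, up, left, left, up, left, left, left, down, down, right, up, right, down, right, right, down, right, right

Solution:

┌─────────────┐
│A            │
│ ╶─────┬───╴ │
│↳ → → ↓│     │
│ ╶───┐ └─────┤
│     │↳ → → ↓│
├─────┴─┐ ╶─┐ │
│↓ ← ← ↰│   │↓│
│ ┌───┐ └───┤ │
│↓│↱ ↓│↑ ← ↰│↓│
│ ╵ ╷ └───┐ ╵ │
│↳ ↑│↳ → ↓│↑ ↲│
│ ╶─┴───┐ └───┤
│       │↳ → B│
└───────┴─────┘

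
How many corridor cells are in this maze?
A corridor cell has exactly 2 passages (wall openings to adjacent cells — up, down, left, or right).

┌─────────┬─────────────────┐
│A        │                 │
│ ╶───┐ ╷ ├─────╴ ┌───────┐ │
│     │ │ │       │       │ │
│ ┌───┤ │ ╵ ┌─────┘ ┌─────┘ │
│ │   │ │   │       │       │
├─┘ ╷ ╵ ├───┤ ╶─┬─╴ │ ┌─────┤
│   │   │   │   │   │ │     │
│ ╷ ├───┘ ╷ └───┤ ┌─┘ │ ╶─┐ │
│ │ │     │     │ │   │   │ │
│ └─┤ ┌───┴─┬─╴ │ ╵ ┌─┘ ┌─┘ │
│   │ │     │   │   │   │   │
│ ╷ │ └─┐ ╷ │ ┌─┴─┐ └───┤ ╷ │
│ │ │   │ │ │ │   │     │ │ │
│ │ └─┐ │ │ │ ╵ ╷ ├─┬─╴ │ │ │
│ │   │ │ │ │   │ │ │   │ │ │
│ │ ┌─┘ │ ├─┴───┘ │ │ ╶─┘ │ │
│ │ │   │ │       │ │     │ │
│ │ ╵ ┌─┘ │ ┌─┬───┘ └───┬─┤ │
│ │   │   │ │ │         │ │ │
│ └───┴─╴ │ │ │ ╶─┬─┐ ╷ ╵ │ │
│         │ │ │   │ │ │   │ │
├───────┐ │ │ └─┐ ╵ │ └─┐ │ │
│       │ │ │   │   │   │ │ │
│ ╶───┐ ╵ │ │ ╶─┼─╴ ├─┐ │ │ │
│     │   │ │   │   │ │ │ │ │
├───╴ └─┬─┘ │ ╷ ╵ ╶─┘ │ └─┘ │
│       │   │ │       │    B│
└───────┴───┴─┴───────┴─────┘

Counting cells with exactly 2 passages:
Total corridor cells: 152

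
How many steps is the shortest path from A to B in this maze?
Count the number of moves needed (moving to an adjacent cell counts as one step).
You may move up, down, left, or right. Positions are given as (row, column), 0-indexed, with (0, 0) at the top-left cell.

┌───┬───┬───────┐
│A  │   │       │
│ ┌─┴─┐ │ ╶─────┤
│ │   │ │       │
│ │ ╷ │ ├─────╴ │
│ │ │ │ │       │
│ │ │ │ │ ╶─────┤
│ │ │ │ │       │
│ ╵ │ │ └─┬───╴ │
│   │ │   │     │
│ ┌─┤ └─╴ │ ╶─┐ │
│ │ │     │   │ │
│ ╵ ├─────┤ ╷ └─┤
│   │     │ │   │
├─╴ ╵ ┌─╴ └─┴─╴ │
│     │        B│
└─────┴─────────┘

Using BFS to find shortest path:
Start: (0, 0), End: (7, 7)
Path found:
(0,0) → (1,0) → (2,0) → (3,0) → (4,0) → (5,0) → (6,0) → (6,1) → (7,1) → (7,2) → (6,2) → (6,3) → (6,4) → (7,4) → (7,5) → (7,6) → (7,7)
Number of steps: 16

Solution:

┌───┬───┬───────┐
│A  │   │       │
│ ┌─┴─┐ │ ╶─────┤
│↓│   │ │       │
│ │ ╷ │ ├─────╴ │
│↓│ │ │ │       │
│ │ │ │ │ ╶─────┤
│↓│ │ │ │       │
│ ╵ │ │ └─┬───╴ │
│↓  │ │   │     │
│ ┌─┤ └─╴ │ ╶─┐ │
│↓│ │     │   │ │
│ ╵ ├─────┤ ╷ └─┤
│↳ ↓│↱ → ↓│ │   │
├─╴ ╵ ┌─╴ └─┴─╴ │
│  ↳ ↑│  ↳ → → B│
└─────┴─────────┘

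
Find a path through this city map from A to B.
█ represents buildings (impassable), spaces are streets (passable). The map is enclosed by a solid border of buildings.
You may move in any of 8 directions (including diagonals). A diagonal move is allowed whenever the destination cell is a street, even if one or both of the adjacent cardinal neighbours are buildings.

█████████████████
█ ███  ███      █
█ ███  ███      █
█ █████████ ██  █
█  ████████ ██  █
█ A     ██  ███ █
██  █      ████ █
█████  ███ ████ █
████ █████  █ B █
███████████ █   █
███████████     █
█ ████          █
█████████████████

Finding the shortest path from A to B:
Movement: 8-directional
Path length: 13 steps
Directions: right → right → right → right → right → down-right → right → down-right → down → down-right → down-right → up-right → up-right

Solution:

█████████████████
█ ███  ███      █
█ ███  ███      █
█ █████████ ██  █
█  ████████ ██  █
█ A→→→→↘██  ███ █
██  █   →↘ ████ █
█████  ███↓████ █
████ █████↘ █ B █
███████████↘█↗  █
███████████ ↗   █
█ ████          █
█████████████████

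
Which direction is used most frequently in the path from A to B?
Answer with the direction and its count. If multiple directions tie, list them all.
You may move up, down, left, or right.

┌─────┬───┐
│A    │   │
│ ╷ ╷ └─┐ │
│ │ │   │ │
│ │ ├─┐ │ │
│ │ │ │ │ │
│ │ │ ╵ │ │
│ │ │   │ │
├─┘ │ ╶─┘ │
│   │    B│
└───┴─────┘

Directions: right, right, down, right, down, down, left, down, right, right
Counts: {'right': 5, 'down': 4, 'left': 1}
Most common: right (5 times)

Solution:

┌─────┬───┐
│A → ↓│   │
│ ╷ ╷ └─┐ │
│ │ │↳ ↓│ │
│ │ ├─┐ │ │
│ │ │ │↓│ │
│ │ │ ╵ │ │
│ │ │↓ ↲│ │
├─┘ │ ╶─┘ │
│   │↳ → B│
└───┴─────┘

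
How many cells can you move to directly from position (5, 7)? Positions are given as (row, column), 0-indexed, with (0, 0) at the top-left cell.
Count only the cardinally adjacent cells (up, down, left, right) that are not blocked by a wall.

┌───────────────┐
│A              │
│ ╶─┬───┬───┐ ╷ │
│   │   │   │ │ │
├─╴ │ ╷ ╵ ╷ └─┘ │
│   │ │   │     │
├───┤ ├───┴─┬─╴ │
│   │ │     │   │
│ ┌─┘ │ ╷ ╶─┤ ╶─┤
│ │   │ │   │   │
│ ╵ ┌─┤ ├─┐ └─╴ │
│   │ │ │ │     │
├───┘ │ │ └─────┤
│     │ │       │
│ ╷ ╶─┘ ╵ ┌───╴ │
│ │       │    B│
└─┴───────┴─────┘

Checking passable neighbors of (5, 7):
Neighbors: (4, 7), (5, 6)
Count: 2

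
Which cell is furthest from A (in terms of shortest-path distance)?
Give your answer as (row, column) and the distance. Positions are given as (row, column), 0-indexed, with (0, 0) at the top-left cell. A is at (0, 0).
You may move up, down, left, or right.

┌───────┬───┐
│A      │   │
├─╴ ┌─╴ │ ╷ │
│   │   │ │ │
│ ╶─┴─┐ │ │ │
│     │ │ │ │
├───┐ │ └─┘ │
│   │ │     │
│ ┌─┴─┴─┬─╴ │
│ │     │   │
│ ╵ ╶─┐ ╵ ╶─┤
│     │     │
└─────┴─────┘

Computing BFS distances from A to all cells:
Furthest cell: (3, 1)
Distance: 20 steps

Path from A to the furthest cell:

┌───────┬───┐
│A → → ↓│   │
├─╴ ┌─╴ │ ╷ │
│   │  ↓│ │ │
│ ╶─┴─┐ │ │ │
│     │↓│ │ │
├───┐ │ └─┘ │
│↱ B│ │↳ → ↓│
│ ┌─┴─┴─┬─╴ │
│↑│↓ ← ↰│↓ ↲│
│ ╵ ╶─┐ ╵ ╶─┤
│↑ ↲  │↑ ↲  │
└─────┴─────┘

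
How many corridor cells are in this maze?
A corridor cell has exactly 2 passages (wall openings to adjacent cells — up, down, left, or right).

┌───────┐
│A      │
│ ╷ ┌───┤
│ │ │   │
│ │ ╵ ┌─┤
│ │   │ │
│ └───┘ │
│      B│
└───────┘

Counting cells with exactly 2 passages:
Total corridor cells: 12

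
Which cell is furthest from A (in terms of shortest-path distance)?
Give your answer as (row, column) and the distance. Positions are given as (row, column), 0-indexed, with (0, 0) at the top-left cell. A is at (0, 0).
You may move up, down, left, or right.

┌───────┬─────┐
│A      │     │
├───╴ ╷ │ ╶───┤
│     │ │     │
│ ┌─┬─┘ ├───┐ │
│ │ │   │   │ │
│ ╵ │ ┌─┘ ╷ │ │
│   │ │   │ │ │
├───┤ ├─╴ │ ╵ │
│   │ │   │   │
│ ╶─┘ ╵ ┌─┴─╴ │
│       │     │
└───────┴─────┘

Computing BFS distances from A to all cells:
Furthest cell: (0, 6)
Distance: 26 steps

Path from A to the furthest cell:

┌───────┬─────┐
│A → → ↓│↱ → B│
├───╴ ╷ │ ╶───┤
│     │↓│↑ ← ↰│
│ ┌─┬─┘ ├───┐ │
│ │ │↓ ↲│↱ ↓│↑│
│ ╵ │ ┌─┘ ╷ │ │
│   │↓│  ↑│↓│↑│
├───┤ ├─╴ │ ╵ │
│   │↓│↱ ↑│↳ ↑│
│ ╶─┘ ╵ ┌─┴─╴ │
│    ↳ ↑│     │
└───────┴─────┘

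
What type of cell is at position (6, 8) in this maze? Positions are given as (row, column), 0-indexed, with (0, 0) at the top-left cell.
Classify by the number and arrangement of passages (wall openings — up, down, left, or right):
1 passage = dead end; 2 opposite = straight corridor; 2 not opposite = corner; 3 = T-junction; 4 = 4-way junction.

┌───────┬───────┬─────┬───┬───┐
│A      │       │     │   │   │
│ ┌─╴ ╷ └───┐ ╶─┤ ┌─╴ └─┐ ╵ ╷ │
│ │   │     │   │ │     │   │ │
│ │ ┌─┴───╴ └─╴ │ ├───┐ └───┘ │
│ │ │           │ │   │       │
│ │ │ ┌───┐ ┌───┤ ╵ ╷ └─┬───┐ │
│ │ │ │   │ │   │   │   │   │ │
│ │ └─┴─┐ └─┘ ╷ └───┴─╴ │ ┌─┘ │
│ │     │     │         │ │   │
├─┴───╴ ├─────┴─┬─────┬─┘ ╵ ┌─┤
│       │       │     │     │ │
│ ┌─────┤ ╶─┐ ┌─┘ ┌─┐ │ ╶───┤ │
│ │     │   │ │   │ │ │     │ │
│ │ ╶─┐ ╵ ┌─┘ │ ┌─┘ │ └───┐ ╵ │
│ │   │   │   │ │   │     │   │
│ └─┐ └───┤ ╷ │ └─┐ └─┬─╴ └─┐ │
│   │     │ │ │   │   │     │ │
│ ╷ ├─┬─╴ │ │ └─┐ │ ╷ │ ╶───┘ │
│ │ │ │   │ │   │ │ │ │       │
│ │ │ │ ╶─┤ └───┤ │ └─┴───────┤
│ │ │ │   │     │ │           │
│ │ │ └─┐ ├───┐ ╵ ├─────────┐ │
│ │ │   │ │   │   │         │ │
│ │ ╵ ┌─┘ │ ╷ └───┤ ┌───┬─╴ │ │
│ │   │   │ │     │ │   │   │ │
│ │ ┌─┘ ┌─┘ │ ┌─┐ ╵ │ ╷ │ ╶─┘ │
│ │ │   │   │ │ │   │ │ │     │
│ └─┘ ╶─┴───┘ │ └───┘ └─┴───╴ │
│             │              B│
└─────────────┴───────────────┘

Checking cell at (6, 8):
Number of passages: 2
Cell type: corner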